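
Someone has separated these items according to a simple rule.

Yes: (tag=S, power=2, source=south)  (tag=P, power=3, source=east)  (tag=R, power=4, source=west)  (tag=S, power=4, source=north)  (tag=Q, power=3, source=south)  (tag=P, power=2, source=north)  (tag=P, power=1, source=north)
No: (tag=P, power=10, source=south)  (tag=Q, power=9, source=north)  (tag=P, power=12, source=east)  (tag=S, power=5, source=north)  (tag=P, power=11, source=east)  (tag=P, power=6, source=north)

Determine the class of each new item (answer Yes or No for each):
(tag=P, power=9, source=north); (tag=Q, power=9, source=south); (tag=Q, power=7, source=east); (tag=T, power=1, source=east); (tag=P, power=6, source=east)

The common property of the 'Yes' items is: power ≤ 4. No 'No' item has it.
No: (tag=P, power=9, source=north), since power = 9.
No: (tag=Q, power=9, source=south), since power = 9.
No: (tag=Q, power=7, source=east), since power = 7.
Yes: (tag=T, power=1, source=east), since power = 1.
No: (tag=P, power=6, source=east), since power = 6.

No, No, No, Yes, No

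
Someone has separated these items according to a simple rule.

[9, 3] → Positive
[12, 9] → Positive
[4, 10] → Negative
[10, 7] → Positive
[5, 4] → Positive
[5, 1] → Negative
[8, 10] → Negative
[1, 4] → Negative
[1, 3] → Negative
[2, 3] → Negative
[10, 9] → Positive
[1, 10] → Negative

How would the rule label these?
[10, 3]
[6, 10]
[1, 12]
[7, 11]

The rule appears to be: first > second AND sum ≥ 9.
[10, 3] → 10 > 3, 10+3 = 13 → Positive. [6, 10] → 6 < 10, 6+10 = 16 → Negative. [1, 12] → 1 < 12, 1+12 = 13 → Negative. [7, 11] → 7 < 11, 7+11 = 18 → Negative.

Positive, Negative, Negative, Negative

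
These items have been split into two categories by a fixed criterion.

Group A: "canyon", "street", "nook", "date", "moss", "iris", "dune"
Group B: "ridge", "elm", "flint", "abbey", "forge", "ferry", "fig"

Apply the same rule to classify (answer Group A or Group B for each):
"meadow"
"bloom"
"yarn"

Every 'Group A' example satisfies: even length. None of the 'Group B' examples do.

Group A, Group B, Group A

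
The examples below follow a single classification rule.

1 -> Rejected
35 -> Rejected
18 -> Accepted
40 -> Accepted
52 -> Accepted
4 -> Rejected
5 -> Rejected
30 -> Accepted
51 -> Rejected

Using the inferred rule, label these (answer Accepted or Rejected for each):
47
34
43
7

All 'Accepted' examples share one property — even AND at least 5 — and every 'Rejected' example lacks it.
47 → 47 is odd, 47 ≥ 5 → Rejected.
34 → 34 is even, 34 ≥ 5 → Accepted.
43 → 43 is odd, 43 ≥ 5 → Rejected.
7 → 7 is odd, 7 ≥ 5 → Rejected.

Rejected, Accepted, Rejected, Rejected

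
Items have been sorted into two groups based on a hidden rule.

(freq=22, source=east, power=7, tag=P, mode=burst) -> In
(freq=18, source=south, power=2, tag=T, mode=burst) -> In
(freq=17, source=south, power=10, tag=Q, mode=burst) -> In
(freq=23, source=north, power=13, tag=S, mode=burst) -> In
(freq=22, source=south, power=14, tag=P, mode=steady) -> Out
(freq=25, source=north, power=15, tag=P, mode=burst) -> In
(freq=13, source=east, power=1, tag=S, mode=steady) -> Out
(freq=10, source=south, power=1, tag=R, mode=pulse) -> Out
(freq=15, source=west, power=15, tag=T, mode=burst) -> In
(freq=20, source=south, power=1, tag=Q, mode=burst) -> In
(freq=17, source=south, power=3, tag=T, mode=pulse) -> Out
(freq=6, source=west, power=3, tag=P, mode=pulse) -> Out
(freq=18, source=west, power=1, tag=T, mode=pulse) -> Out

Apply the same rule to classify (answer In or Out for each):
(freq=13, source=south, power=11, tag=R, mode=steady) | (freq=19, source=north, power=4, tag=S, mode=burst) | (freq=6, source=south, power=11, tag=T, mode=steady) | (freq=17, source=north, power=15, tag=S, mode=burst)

The classifier is using: mode is burst.

Out, In, Out, In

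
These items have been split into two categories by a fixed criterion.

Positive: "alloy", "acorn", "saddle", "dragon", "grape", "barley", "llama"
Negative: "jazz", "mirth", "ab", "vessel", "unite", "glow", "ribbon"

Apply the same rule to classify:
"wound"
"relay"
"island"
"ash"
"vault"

One predicate separates the groups cleanly: length ≥ 5 AND contains 'a'.
"wound" — length 5, no 'a', hence Negative. "relay" — length 5, has 'a', hence Positive. "island" — length 6, has 'a', hence Positive. "ash" — length 3, has 'a', hence Negative. "vault" — length 5, has 'a', hence Positive.

Negative, Positive, Positive, Negative, Positive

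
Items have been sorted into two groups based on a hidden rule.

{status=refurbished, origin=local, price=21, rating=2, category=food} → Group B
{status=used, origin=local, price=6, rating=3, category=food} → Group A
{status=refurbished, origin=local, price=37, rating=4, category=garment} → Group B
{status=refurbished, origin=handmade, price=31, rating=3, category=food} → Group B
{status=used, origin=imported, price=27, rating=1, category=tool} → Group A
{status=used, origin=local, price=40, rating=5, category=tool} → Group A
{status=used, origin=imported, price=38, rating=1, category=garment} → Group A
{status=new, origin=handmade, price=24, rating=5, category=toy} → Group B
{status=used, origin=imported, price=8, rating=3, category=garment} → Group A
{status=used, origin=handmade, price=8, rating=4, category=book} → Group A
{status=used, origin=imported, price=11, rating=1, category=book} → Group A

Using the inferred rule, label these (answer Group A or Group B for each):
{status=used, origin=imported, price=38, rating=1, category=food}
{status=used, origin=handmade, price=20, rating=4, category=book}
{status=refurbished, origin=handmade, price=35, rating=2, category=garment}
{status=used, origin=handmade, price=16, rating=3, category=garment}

Group A, Group A, Group B, Group A

The classifier is using: status is used.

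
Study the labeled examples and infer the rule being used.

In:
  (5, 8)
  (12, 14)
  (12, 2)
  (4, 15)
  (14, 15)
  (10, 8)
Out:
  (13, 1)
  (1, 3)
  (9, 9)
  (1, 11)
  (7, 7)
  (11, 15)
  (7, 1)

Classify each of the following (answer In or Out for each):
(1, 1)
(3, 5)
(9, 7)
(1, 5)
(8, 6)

One predicate separates the groups cleanly: product is even.
(1, 1) → 1·1 = 1 → Out.
(3, 5) → 3·5 = 15 → Out.
(9, 7) → 9·7 = 63 → Out.
(1, 5) → 1·5 = 5 → Out.
(8, 6) → 8·6 = 48 → In.

Out, Out, Out, Out, In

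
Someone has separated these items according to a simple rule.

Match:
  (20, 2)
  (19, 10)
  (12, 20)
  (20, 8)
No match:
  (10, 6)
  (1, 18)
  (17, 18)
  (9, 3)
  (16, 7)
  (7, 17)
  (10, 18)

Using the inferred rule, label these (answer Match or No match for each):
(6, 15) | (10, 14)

No match, No match

A rule that fits every label: max ≥ 19 — true of each 'Match' example, false of each 'No match' one.
(6, 15) → max 15 → No match. (10, 14) → max 14 → No match.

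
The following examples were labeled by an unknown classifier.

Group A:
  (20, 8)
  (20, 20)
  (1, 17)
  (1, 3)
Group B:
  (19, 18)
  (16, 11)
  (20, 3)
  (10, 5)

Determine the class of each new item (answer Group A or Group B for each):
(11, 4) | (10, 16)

Group B, Group A

The distinguishing property — sum is even — holds for all the 'Group A' cases and none of the 'Group B' cases.
(11, 4) → 11+4 = 15 → Group B. (10, 16) → 10+16 = 26 → Group A.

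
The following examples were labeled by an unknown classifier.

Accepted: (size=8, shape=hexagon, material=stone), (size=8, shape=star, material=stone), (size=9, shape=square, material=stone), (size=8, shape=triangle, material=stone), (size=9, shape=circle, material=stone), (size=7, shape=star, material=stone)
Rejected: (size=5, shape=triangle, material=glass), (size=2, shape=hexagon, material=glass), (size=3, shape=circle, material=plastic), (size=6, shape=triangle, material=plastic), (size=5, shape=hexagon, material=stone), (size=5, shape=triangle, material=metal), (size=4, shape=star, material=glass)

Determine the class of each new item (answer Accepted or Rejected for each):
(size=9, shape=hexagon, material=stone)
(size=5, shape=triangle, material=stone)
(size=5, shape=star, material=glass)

Accepted, Rejected, Rejected

The common property of the 'Accepted' items is: size ≥ 7. No 'Rejected' item has it.
(size=9, shape=hexagon, material=stone): size = 9, qualifies → Accepted. (size=5, shape=triangle, material=stone): size = 5, doesn't match → Rejected. (size=5, shape=star, material=glass): size = 5, doesn't match → Rejected.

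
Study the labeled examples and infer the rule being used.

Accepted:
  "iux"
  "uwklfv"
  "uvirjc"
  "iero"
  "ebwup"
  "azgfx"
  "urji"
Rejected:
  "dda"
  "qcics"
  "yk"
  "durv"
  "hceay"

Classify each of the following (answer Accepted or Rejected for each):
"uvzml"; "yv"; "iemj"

Accepted, Rejected, Accepted

The common property of the 'Accepted' items is: starts with a vowel. No 'Rejected' item has it.
"uvzml" — starts with 'u', hence Accepted. "yv" — starts with 'y', hence Rejected. "iemj" — starts with 'i', hence Accepted.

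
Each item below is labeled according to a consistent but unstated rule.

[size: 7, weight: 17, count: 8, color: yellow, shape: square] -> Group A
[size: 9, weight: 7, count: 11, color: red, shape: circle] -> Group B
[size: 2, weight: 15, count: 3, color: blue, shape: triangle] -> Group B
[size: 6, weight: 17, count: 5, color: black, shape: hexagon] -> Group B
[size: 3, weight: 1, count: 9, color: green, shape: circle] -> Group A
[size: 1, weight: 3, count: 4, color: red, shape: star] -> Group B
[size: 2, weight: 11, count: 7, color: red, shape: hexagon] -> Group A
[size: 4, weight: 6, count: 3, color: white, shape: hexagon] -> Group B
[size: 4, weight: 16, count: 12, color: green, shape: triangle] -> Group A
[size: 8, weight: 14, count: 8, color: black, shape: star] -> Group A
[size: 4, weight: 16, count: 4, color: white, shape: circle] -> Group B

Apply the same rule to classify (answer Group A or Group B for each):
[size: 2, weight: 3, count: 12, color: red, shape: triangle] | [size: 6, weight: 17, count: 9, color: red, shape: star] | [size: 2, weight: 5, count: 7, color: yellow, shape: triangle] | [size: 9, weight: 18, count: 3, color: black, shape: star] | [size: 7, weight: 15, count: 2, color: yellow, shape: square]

The common property of the 'Group A' items is: count ≥ 7 AND size ≤ 8. No 'Group B' item has it.

Group A, Group A, Group A, Group B, Group B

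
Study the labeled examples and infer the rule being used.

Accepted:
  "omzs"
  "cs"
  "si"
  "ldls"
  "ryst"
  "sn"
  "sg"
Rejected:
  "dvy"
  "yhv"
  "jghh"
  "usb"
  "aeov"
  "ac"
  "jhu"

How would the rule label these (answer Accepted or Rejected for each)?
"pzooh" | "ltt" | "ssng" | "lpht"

Rejected, Rejected, Accepted, Rejected

One predicate separates the groups cleanly: even length AND contains 's'.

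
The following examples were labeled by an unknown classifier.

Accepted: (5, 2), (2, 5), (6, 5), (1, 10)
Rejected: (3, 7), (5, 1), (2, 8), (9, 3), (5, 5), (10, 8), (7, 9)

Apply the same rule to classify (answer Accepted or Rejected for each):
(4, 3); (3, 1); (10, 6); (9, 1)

Accepted, Rejected, Rejected, Rejected

The distinguishing property — sum is odd — holds for all the 'Accepted' cases and none of the 'Rejected' cases.
(4, 3) → 4+3 = 7 → Accepted.
(3, 1) → 3+1 = 4 → Rejected.
(10, 6) → 10+6 = 16 → Rejected.
(9, 1) → 9+1 = 10 → Rejected.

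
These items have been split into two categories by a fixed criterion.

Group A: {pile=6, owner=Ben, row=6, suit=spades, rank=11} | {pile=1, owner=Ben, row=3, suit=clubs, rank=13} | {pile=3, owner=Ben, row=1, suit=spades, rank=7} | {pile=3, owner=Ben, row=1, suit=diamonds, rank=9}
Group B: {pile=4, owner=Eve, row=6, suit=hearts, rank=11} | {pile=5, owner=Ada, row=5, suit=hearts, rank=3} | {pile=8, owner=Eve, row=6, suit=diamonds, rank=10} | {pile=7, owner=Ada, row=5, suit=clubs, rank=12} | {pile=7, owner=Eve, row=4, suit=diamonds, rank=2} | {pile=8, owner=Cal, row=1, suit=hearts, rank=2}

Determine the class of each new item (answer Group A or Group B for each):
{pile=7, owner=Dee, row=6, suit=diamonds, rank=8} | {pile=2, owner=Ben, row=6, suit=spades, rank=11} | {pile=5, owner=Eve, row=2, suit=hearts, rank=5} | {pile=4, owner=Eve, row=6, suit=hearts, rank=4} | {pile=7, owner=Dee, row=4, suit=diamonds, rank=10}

Group B, Group A, Group B, Group B, Group B

Comparing the two groups points to one rule — owner is Ben.
{pile=7, owner=Dee, row=6, suit=diamonds, rank=8}: Group B (owner is Dee).
{pile=2, owner=Ben, row=6, suit=spades, rank=11}: Group A (owner is Ben).
{pile=5, owner=Eve, row=2, suit=hearts, rank=5}: Group B (owner is Eve).
{pile=4, owner=Eve, row=6, suit=hearts, rank=4}: Group B (owner is Eve).
{pile=7, owner=Dee, row=4, suit=diamonds, rank=10}: Group B (owner is Dee).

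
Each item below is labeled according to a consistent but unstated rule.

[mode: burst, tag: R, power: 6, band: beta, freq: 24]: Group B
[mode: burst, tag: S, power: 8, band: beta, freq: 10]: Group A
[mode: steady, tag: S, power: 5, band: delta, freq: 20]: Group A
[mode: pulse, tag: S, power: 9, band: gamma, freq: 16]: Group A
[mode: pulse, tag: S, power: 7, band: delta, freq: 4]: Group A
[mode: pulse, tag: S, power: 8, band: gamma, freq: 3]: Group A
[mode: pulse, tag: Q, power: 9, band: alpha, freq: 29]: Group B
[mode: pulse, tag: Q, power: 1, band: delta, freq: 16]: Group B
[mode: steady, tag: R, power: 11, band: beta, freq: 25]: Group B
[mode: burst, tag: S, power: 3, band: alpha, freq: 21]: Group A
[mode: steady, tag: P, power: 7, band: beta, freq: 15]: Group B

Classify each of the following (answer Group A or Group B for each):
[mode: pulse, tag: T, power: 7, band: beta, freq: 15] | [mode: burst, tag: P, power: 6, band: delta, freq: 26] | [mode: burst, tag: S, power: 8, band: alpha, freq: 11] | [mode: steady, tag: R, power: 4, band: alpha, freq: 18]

Group B, Group B, Group A, Group B

The common property of the 'Group A' items is: tag is S. No 'Group B' item has it.
[mode: pulse, tag: T, power: 7, band: beta, freq: 15] → tag is T → Group B. [mode: burst, tag: P, power: 6, band: delta, freq: 26] → tag is P → Group B. [mode: burst, tag: S, power: 8, band: alpha, freq: 11] → tag is S → Group A. [mode: steady, tag: R, power: 4, band: alpha, freq: 18] → tag is R → Group B.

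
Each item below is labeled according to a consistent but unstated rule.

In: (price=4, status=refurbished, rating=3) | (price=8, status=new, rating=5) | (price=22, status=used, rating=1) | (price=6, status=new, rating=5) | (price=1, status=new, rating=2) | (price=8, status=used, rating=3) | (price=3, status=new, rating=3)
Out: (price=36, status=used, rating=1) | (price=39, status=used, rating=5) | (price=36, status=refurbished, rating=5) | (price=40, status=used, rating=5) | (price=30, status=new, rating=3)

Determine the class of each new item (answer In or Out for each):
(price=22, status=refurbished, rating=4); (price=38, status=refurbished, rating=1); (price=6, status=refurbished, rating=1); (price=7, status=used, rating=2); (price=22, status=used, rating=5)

The distinguishing property — price ≤ 22 — holds for all the 'In' cases and none of the 'Out' cases.
(price=22, status=refurbished, rating=4) — price = 22, hence In.
(price=38, status=refurbished, rating=1) — price = 38, hence Out.
(price=6, status=refurbished, rating=1) — price = 6, hence In.
(price=7, status=used, rating=2) — price = 7, hence In.
(price=22, status=used, rating=5) — price = 22, hence In.

In, Out, In, In, In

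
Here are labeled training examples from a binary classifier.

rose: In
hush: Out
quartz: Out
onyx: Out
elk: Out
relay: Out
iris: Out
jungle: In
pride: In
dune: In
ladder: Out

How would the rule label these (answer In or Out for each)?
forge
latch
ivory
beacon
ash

In, Out, Out, Out, Out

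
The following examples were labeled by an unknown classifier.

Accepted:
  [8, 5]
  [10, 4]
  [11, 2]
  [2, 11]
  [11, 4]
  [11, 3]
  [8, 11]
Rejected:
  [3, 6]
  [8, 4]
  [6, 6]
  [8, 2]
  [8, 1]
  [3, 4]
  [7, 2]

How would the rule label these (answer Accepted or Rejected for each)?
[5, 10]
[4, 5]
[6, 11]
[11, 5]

Accepted, Rejected, Accepted, Accepted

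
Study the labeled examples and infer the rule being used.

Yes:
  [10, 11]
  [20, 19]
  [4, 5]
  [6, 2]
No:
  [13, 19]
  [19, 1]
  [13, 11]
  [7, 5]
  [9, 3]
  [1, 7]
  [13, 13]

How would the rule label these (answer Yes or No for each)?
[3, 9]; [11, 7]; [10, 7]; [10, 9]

No, No, Yes, Yes

All 'Yes' examples share one property — first is even — and every 'No' example lacks it.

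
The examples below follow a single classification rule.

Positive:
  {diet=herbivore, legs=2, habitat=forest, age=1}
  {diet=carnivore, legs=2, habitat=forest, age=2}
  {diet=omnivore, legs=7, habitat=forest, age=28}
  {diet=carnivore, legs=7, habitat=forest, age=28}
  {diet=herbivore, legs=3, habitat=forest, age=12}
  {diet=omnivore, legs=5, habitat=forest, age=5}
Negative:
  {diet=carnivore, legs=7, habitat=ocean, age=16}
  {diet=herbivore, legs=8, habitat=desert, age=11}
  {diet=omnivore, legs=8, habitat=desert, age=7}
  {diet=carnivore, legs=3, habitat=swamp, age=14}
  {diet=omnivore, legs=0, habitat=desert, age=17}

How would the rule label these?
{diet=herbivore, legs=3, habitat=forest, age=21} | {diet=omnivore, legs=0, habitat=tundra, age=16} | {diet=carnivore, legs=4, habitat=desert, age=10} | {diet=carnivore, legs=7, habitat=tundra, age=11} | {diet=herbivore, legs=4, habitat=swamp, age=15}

Positive, Negative, Negative, Negative, Negative

The simplest hypothesis consistent with all the labels is: habitat is forest.
{diet=herbivore, legs=3, habitat=forest, age=21}: Positive (habitat is forest).
{diet=omnivore, legs=0, habitat=tundra, age=16}: Negative (habitat is tundra).
{diet=carnivore, legs=4, habitat=desert, age=10}: Negative (habitat is desert).
{diet=carnivore, legs=7, habitat=tundra, age=11}: Negative (habitat is tundra).
{diet=herbivore, legs=4, habitat=swamp, age=15}: Negative (habitat is swamp).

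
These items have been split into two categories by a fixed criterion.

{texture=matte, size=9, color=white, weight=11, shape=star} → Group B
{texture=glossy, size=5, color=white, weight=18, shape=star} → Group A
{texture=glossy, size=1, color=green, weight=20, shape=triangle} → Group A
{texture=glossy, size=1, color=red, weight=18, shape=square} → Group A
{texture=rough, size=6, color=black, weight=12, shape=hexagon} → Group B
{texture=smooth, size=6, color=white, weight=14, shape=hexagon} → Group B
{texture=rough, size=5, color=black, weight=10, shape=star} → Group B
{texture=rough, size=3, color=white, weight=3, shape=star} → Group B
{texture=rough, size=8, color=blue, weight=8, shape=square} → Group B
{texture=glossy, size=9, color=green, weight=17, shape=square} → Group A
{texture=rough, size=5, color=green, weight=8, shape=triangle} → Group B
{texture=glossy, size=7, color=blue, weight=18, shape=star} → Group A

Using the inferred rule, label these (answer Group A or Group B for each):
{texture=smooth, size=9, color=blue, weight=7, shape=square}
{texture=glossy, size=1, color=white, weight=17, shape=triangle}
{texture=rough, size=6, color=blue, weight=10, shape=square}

'Group A' ⟺ texture is glossy.
{texture=smooth, size=9, color=blue, weight=7, shape=square} — texture is smooth, hence Group B. {texture=glossy, size=1, color=white, weight=17, shape=triangle} — texture is glossy, hence Group A. {texture=rough, size=6, color=blue, weight=10, shape=square} — texture is rough, hence Group B.

Group B, Group A, Group B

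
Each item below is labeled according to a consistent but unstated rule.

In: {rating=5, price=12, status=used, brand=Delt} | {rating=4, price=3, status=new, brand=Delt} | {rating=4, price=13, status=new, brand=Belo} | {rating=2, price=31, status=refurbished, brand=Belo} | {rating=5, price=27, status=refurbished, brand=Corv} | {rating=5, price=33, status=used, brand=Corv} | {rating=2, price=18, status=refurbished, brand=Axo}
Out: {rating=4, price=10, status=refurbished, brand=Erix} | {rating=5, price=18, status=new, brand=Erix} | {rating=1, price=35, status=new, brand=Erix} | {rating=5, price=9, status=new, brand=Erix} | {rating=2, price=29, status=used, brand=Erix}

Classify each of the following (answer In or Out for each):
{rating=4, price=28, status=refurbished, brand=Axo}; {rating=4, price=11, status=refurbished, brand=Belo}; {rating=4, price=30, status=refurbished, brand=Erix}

In, In, Out

The distinguishing property — brand is not Erix — holds for all the 'In' cases and none of the 'Out' cases.
{rating=4, price=28, status=refurbished, brand=Axo} — brand is Axo, hence In.
{rating=4, price=11, status=refurbished, brand=Belo} — brand is Belo, hence In.
{rating=4, price=30, status=refurbished, brand=Erix} — brand is Erix, hence Out.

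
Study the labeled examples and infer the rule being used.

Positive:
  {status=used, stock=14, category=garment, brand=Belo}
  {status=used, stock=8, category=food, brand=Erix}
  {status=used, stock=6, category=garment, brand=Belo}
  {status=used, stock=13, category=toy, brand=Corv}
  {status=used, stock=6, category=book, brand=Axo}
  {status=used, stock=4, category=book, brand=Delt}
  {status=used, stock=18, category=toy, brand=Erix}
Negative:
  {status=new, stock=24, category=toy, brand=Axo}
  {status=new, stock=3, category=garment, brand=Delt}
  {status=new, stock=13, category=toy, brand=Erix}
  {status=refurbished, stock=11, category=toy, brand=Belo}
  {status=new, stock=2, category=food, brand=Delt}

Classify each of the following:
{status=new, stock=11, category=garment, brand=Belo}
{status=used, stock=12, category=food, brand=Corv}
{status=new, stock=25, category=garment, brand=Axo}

Negative, Positive, Negative

The common property of the 'Positive' items is: status is used. No 'Negative' item has it.
{status=new, stock=11, category=garment, brand=Belo} → status is new → Negative.
{status=used, stock=12, category=food, brand=Corv} → status is used → Positive.
{status=new, stock=25, category=garment, brand=Axo} → status is new → Negative.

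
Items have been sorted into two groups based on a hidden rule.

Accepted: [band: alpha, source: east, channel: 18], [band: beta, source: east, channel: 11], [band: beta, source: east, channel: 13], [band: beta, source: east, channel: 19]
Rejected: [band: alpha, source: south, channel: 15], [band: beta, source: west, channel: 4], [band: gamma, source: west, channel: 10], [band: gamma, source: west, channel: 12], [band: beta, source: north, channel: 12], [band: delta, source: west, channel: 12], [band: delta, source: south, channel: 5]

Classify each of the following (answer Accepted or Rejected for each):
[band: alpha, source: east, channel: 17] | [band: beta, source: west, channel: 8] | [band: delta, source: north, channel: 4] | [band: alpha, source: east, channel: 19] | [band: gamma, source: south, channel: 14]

Looking at the examples, the only property every 'Accepted' case has and every 'Rejected' case lacks is: source is east.
[band: alpha, source: east, channel: 17]: source is east — matches, so Accepted. [band: beta, source: west, channel: 8]: source is west — lacks this property, so Rejected. [band: delta, source: north, channel: 4]: source is north — lacks this property, so Rejected. [band: alpha, source: east, channel: 19]: source is east — matches, so Accepted. [band: gamma, source: south, channel: 14]: source is south — lacks this property, so Rejected.

Accepted, Rejected, Rejected, Accepted, Rejected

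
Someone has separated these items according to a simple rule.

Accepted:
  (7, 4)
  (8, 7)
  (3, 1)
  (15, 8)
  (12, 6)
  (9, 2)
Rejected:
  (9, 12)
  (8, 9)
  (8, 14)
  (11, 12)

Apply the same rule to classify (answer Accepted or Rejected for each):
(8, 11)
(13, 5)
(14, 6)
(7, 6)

All 'Accepted' examples share one property — first > second — and every 'Rejected' example lacks it.
(8, 11) → 8 < 11 → Rejected.
(13, 5) → 13 > 5 → Accepted.
(14, 6) → 14 > 6 → Accepted.
(7, 6) → 7 > 6 → Accepted.

Rejected, Accepted, Accepted, Accepted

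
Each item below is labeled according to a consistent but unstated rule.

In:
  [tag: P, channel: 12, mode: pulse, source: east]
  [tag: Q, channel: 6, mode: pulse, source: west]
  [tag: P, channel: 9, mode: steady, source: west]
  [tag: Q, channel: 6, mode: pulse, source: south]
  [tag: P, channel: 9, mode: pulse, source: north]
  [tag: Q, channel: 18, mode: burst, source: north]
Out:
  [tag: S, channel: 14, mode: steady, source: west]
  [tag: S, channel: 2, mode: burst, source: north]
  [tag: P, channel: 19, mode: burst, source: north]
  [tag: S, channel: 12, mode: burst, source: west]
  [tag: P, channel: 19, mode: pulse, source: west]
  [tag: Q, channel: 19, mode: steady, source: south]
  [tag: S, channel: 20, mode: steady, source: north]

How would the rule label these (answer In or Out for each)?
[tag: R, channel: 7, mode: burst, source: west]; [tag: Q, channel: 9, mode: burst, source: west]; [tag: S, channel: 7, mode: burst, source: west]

In, In, Out

The simplest hypothesis consistent with all the labels is: tag is not S AND channel ≤ 18.
[tag: R, channel: 7, mode: burst, source: west] — tag is R, channel = 7, hence In. [tag: Q, channel: 9, mode: burst, source: west] — tag is Q, channel = 9, hence In. [tag: S, channel: 7, mode: burst, source: west] — tag is S, channel = 7, hence Out.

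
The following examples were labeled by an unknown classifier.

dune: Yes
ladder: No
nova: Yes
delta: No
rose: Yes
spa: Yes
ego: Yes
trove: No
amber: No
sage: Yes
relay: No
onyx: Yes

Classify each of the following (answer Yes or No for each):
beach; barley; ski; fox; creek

The classifier is using: length ≤ 4.

No, No, Yes, Yes, No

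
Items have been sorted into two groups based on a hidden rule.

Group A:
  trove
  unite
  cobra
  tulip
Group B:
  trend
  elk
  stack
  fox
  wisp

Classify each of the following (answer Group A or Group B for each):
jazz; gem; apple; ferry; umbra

'Group A' ⟺ has ≥ 2 vowels.
Group B: jazz, since 1 vowel.
Group B: gem, since 1 vowel.
Group A: apple, since 2 vowels.
Group B: ferry, since 1 vowel.
Group A: umbra, since 2 vowels.

Group B, Group B, Group A, Group B, Group A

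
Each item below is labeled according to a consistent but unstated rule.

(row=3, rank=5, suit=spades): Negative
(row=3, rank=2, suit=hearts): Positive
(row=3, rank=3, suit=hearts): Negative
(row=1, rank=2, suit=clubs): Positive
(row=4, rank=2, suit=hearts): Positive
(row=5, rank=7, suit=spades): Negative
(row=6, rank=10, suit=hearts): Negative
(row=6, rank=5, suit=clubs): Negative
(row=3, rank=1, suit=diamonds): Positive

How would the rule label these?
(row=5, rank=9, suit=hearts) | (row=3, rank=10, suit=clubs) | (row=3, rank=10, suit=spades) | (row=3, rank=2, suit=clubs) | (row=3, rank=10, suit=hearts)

Negative, Negative, Negative, Positive, Negative

All 'Positive' examples share one property — rank ≤ 2 — and every 'Negative' example lacks it.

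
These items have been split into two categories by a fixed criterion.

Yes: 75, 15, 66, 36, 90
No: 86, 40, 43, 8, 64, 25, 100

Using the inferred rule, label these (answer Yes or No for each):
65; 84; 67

'Yes' ⟺ multiple of 3.
65 → 65 = 3·21 + 2 → No.
84 → 84 = 3·28 → Yes.
67 → 67 = 3·22 + 1 → No.

No, Yes, No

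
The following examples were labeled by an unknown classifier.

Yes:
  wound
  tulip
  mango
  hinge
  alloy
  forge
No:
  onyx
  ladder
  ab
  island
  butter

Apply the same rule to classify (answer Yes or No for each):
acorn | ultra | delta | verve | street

All 'Yes' examples share one property — odd length — and every 'No' example lacks it.

Yes, Yes, Yes, Yes, No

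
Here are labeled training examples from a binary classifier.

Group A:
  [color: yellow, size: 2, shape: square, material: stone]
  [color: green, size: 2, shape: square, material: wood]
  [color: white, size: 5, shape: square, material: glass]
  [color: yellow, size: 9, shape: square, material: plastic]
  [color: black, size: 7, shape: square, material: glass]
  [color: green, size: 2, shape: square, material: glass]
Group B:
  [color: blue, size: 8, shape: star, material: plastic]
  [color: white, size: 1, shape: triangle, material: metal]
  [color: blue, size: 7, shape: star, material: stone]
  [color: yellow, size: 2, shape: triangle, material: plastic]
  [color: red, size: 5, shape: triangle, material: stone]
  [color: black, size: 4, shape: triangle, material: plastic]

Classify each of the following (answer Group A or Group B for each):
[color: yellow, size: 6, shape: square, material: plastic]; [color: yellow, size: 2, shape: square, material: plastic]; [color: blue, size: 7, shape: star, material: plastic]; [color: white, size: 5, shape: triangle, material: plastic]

Checking candidate rules against both groups, what survives is: shape is square.
[color: yellow, size: 6, shape: square, material: plastic] — shape is square, hence Group A.
[color: yellow, size: 2, shape: square, material: plastic] — shape is square, hence Group A.
[color: blue, size: 7, shape: star, material: plastic] — shape is star, hence Group B.
[color: white, size: 5, shape: triangle, material: plastic] — shape is triangle, hence Group B.

Group A, Group A, Group B, Group B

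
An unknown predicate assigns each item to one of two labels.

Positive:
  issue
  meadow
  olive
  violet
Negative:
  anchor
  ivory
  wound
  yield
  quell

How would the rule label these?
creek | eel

The pattern is that an item is 'Positive' exactly when: has ≥ 3 vowels.
Negative: creek, since 2 vowels. Negative: eel, since 2 vowels.

Negative, Negative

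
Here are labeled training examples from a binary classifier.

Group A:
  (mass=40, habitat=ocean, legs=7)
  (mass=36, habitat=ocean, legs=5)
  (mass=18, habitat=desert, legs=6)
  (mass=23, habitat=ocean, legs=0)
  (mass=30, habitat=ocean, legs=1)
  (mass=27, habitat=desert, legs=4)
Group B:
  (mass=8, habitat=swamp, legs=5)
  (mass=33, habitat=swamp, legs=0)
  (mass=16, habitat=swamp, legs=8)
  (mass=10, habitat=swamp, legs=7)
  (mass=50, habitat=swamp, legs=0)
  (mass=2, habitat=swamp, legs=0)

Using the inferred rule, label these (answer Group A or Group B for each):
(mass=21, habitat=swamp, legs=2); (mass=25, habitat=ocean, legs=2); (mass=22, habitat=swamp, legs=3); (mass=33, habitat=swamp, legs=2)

Group B, Group A, Group B, Group B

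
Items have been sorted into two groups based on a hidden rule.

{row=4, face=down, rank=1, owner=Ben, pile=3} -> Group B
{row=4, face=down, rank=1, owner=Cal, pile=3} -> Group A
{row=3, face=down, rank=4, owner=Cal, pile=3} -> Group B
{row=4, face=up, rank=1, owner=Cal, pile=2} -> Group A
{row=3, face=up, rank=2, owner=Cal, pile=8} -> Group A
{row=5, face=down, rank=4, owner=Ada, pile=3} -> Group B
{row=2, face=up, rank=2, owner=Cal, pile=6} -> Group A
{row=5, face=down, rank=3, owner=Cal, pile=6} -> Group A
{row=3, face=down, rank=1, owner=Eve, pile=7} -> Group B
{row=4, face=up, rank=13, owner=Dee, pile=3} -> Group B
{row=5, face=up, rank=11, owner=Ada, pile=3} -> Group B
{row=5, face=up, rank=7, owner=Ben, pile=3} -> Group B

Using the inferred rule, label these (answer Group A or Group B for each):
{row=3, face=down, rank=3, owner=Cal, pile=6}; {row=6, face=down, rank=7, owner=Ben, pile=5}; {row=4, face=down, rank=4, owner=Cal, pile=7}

Group A, Group B, Group B

The classifier is using: owner is Cal AND rank ≤ 3.
{row=3, face=down, rank=3, owner=Cal, pile=6}: owner is Cal, rank = 3 — passes, so Group A.
{row=6, face=down, rank=7, owner=Ben, pile=5}: owner is Ben, rank = 7 — does not fit, so Group B.
{row=4, face=down, rank=4, owner=Cal, pile=7}: owner is Cal, rank = 4 — does not fit, so Group B.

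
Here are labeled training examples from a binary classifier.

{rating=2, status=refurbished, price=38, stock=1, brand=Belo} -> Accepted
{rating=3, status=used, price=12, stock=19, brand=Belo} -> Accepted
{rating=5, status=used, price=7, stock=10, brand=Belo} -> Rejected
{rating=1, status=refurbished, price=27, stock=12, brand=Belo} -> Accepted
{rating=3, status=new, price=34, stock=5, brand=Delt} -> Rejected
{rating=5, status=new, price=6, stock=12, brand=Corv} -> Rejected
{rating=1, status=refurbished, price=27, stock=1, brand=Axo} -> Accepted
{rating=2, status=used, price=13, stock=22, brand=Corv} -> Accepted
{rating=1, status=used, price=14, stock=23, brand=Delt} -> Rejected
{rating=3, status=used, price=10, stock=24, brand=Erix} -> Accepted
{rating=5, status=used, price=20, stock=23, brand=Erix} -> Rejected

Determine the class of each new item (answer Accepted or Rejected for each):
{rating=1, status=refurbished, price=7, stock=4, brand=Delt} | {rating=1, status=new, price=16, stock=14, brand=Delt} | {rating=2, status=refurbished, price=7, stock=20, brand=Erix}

Rejected, Rejected, Accepted

The pattern is that an item is 'Accepted' exactly when: brand is not Delt AND rating ≤ 3.
{rating=1, status=refurbished, price=7, stock=4, brand=Delt}: Rejected (brand is Delt, rating = 1). {rating=1, status=new, price=16, stock=14, brand=Delt}: Rejected (brand is Delt, rating = 1). {rating=2, status=refurbished, price=7, stock=20, brand=Erix}: Accepted (brand is Erix, rating = 2).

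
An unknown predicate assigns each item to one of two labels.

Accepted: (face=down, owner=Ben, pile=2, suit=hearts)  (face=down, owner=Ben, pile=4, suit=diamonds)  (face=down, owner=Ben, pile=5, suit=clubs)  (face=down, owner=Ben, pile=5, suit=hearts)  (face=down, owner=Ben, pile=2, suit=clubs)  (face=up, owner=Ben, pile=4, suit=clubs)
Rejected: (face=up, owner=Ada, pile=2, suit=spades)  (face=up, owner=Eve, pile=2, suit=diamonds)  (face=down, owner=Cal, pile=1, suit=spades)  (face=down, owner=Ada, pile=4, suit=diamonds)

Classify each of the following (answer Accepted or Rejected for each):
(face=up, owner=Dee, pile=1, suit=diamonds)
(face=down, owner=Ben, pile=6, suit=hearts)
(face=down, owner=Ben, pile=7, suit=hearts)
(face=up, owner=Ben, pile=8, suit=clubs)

Rejected, Accepted, Accepted, Accepted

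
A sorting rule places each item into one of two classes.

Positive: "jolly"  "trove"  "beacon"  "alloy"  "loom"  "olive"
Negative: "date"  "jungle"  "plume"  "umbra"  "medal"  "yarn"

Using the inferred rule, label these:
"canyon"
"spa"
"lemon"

Positive, Negative, Positive

'Positive' ⟺ contains 'o'.
"canyon": has 'o', has this property → Positive.
"spa": no 'o', fails this test → Negative.
"lemon": has 'o', has this property → Positive.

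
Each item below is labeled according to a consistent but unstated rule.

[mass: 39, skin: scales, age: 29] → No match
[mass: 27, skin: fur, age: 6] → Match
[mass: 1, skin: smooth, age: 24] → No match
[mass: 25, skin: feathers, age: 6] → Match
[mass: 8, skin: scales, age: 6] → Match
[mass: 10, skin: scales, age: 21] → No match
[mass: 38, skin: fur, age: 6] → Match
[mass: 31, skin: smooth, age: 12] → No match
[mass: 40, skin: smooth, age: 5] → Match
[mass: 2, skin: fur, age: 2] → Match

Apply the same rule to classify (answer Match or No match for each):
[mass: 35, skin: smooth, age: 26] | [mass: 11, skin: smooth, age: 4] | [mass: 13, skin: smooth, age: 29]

No match, Match, No match

The pattern is that an item is 'Match' exactly when: age ≤ 6.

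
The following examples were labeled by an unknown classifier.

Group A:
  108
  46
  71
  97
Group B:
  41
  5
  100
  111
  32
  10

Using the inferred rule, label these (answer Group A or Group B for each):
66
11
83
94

Every 'Group A' example satisfies: digit sum ≥ 6. None of the 'Group B' examples do.
66: digit sum 6+6 = 12, satisfies this → Group A. 11: digit sum 1+1 = 2, does not pass → Group B. 83: digit sum 8+3 = 11, satisfies this → Group A. 94: digit sum 9+4 = 13, satisfies this → Group A.

Group A, Group B, Group A, Group A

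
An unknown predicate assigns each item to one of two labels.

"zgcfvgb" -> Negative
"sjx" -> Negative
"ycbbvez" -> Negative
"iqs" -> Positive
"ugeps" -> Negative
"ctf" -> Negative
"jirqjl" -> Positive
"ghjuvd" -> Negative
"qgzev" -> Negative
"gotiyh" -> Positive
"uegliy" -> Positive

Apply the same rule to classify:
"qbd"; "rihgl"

Negative, Positive

A rule that fits every label: contains 'i' — true of each 'Positive' example, false of each 'Negative' one.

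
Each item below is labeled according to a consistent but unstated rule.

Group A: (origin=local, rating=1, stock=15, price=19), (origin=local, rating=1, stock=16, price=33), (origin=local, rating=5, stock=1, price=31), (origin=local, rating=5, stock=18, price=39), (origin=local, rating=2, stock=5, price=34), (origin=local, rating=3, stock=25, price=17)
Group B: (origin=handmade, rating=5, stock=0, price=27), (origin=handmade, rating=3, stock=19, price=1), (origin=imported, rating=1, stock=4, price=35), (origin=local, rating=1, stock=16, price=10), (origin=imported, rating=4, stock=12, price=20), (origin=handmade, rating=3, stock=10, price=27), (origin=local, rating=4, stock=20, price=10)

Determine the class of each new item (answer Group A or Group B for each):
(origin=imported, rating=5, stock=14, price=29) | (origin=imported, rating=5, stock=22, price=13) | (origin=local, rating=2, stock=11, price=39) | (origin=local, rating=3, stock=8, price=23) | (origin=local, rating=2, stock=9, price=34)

The common property of the 'Group A' items is: origin is local AND price ≥ 17. No 'Group B' item has it.
(origin=imported, rating=5, stock=14, price=29): Group B (origin is imported, price = 29). (origin=imported, rating=5, stock=22, price=13): Group B (origin is imported, price = 13). (origin=local, rating=2, stock=11, price=39): Group A (origin is local, price = 39). (origin=local, rating=3, stock=8, price=23): Group A (origin is local, price = 23). (origin=local, rating=2, stock=9, price=34): Group A (origin is local, price = 34).

Group B, Group B, Group A, Group A, Group A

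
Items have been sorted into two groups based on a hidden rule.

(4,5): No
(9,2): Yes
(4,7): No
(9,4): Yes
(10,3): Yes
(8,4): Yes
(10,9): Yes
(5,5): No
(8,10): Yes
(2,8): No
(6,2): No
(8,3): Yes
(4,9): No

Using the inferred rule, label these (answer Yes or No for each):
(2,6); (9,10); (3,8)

No, Yes, No

One predicate separates the groups cleanly: first ≥ 7.
(2,6): first 2 — fails the rule, so No.
(9,10): first 9 — passes, so Yes.
(3,8): first 3 — fails the rule, so No.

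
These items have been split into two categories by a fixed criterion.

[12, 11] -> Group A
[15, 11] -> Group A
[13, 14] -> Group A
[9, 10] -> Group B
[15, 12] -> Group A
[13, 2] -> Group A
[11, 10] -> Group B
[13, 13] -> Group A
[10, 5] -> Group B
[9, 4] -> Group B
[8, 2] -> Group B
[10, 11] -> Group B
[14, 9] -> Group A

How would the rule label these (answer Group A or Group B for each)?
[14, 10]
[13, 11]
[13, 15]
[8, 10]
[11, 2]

The distinguishing property — first ≥ 12 — holds for all the 'Group A' cases and none of the 'Group B' cases.
Group A: [14, 10], since first 14.
Group A: [13, 11], since first 13.
Group A: [13, 15], since first 13.
Group B: [8, 10], since first 8.
Group B: [11, 2], since first 11.

Group A, Group A, Group A, Group B, Group B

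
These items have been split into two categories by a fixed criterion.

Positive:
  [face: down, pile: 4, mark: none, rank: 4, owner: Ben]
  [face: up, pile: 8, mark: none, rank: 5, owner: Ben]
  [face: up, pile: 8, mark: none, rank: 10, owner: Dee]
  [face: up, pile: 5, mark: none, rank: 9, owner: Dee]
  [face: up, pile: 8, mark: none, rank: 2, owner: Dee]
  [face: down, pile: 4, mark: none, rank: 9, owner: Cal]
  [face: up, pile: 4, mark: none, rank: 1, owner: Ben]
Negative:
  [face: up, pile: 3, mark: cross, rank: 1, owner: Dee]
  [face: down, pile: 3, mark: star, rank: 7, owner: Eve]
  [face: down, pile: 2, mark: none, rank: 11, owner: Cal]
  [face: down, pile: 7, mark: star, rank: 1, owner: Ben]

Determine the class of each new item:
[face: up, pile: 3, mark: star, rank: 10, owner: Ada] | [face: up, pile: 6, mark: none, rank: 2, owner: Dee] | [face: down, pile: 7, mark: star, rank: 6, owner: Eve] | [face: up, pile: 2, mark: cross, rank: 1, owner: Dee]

Every 'Positive' example satisfies: mark is none AND pile ≥ 3. None of the 'Negative' examples do.
[face: up, pile: 3, mark: star, rank: 10, owner: Ada]: Negative (mark is star, pile = 3).
[face: up, pile: 6, mark: none, rank: 2, owner: Dee]: Positive (mark is none, pile = 6).
[face: down, pile: 7, mark: star, rank: 6, owner: Eve]: Negative (mark is star, pile = 7).
[face: up, pile: 2, mark: cross, rank: 1, owner: Dee]: Negative (mark is cross, pile = 2).

Negative, Positive, Negative, Negative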